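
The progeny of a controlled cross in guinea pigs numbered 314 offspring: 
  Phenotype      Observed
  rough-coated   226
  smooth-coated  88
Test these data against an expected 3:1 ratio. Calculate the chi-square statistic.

1.533

Expected counts for N = 314 under a 3:1 ratio (total parts = 4):
  rough-coated: 314 × 3/4 = 235.5
  smooth-coated: 314 × 1/4 = 78.5
χ² = Σ (O − E)² / E
  rough-coated: (226 − 235.5)² / 235.5 = 0.3832
  smooth-coated: (88 − 78.5)² / 78.5 = 1.1497
χ² = 0.3832 + 1.1497 = 1.5329 ≈ 1.533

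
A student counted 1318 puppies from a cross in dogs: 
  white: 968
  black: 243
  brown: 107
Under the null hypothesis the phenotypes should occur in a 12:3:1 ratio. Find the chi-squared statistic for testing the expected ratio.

Expected counts for N = 1318 under a 12:3:1 ratio (total parts = 16):
  white: 1318 × 12/16 = 988.5
  black: 1318 × 3/16 = 247.125
  brown: 1318 × 1/16 = 82.375
χ² = Σ (O − E)² / E
  white: (968 − 988.5)² / 988.5 = 0.4251
  black: (243 − 247.125)² / 247.125 = 0.0689
  brown: (107 − 82.375)² / 82.375 = 7.3613
χ² = 0.4251 + 0.0689 + 7.3613 = 7.8553 ≈ 7.855

7.855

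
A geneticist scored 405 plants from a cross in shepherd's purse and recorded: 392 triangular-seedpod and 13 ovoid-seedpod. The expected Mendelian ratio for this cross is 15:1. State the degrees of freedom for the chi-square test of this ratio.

1

A goodness-of-fit test with 2 phenotype classes has df = 2 − 1 = 1.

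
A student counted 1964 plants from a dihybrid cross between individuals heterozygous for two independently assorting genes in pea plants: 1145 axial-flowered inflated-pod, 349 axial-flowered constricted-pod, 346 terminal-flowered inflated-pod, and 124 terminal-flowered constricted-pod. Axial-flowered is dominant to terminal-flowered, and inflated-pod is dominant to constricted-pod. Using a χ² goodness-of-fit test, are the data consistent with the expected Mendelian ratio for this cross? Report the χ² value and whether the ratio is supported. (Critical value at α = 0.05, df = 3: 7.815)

A dihybrid F₂ with independent assortment and complete dominance at both loci gives a 9:3:3:1 phenotypic ratio.
Total ratio parts = 16. Expected numbers out of 1964:
  axial-flowered inflated-pod: 1964 × 9/16 = 1104.75
  axial-flowered constricted-pod: 1964 × 3/16 = 368.25
  terminal-flowered inflated-pod: 1964 × 3/16 = 368.25
  terminal-flowered constricted-pod: 1964 × 1/16 = 122.75
χ² = Σ (O − E)² / E
  axial-flowered inflated-pod: (1145 − 1104.75)² / 1104.75 = 1.4665
  axial-flowered constricted-pod: (349 − 368.25)² / 368.25 = 1.0063
  terminal-flowered inflated-pod: (346 − 368.25)² / 368.25 = 1.3444
  terminal-flowered constricted-pod: (124 − 122.75)² / 122.75 = 0.0127
χ² = 1.4665 + 1.0063 + 1.3444 + 0.0127 = 3.8299 ≈ 3.830
Degrees of freedom = 4 − 1 = 3; critical value at α = 0.05 is 7.815.
Since 3.830 < 7.815, we fail to reject the null hypothesis — the data are consistent with the 9:3:3:1 ratio.

3.830; consistent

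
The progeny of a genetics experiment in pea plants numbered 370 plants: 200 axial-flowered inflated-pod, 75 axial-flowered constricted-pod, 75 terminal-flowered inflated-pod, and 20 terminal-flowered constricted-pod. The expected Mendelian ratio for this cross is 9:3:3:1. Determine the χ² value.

1.652

Expected counts for N = 370 under a 9:3:3:1 ratio (total parts = 16):
  axial-flowered inflated-pod: 370 × 9/16 = 208.125
  axial-flowered constricted-pod: 370 × 3/16 = 69.375
  terminal-flowered inflated-pod: 370 × 3/16 = 69.375
  terminal-flowered constricted-pod: 370 × 1/16 = 23.125
χ² = Σ (O − E)² / E
  axial-flowered inflated-pod: (200 − 208.125)² / 208.125 = 0.3172
  axial-flowered constricted-pod: (75 − 69.375)² / 69.375 = 0.4561
  terminal-flowered inflated-pod: (75 − 69.375)² / 69.375 = 0.4561
  terminal-flowered constricted-pod: (20 − 23.125)² / 23.125 = 0.4223
χ² = 0.3172 + 0.4561 + 0.4561 + 0.4223 = 1.6517 ≈ 1.652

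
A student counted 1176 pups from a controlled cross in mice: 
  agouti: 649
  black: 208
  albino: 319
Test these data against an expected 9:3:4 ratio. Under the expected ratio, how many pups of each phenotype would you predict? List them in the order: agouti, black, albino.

Total ratio parts = 16. Expected numbers out of 1176:
  agouti: 1176 × 9/16 = 661.5
  black: 1176 × 3/16 = 220.5
  albino: 1176 × 4/16 = 294

661.5, 220.5, 294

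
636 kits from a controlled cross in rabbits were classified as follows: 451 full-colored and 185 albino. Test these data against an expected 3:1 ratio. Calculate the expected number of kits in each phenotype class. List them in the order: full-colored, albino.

The 3:1 ratio has 4 parts, so with N = 636 the expected counts are:
  full-colored: 636 × 3/4 = 477
  albino: 636 × 1/4 = 159

477, 159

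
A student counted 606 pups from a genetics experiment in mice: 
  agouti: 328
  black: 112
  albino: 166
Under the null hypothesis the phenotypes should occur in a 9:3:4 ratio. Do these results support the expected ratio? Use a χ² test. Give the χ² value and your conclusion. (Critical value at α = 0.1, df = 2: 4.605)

Total ratio parts = 16. Expected numbers out of 606:
  agouti: 606 × 9/16 = 340.875
  black: 606 × 3/16 = 113.625
  albino: 606 × 4/16 = 151.5
χ² = Σ (O − E)² / E
  agouti: (328 − 340.875)² / 340.875 = 0.4863
  black: (112 − 113.625)² / 113.625 = 0.0232
  albino: (166 − 151.5)² / 151.5 = 1.3878
χ² = 0.4863 + 0.0232 + 1.3878 = 1.8973 ≈ 1.897
Degrees of freedom = 3 − 1 = 2; critical value at α = 0.1 is 4.605.
Since 1.897 < 4.605, we fail to reject the null hypothesis — the data are consistent with the 9:3:4 ratio.

1.897; consistent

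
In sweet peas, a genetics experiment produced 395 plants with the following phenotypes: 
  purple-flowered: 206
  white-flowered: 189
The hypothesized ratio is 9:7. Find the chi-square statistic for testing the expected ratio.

2.696

The 9:7 ratio has 16 parts, so with N = 395 the expected counts are:
  purple-flowered: 395 × 9/16 = 222.1875
  white-flowered: 395 × 7/16 = 172.8125
χ² = Σ (O − E)² / E
  purple-flowered: (206 − 222.1875)² / 222.1875 = 1.1793
  white-flowered: (189 − 172.8125)² / 172.8125 = 1.5163
χ² = 1.1793 + 1.5163 = 2.6956 ≈ 2.696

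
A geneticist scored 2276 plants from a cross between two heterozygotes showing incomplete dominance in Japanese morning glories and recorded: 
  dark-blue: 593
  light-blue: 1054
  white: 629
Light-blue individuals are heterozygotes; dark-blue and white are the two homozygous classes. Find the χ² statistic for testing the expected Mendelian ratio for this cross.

13.540

With incomplete dominance, a heterozygote × heterozygote cross gives a 1:2:1 phenotypic ratio.
Total ratio parts = 4. Expected numbers out of 2276:
  dark-blue: 2276 × 1/4 = 569
  light-blue: 2276 × 2/4 = 1138
  white: 2276 × 1/4 = 569
χ² = Σ (O − E)² / E
  dark-blue: (593 − 569)² / 569 = 1.0123
  light-blue: (1054 − 1138)² / 1138 = 6.2004
  white: (629 − 569)² / 569 = 6.3269
χ² = 1.0123 + 6.2004 + 6.3269 = 13.5396 ≈ 13.540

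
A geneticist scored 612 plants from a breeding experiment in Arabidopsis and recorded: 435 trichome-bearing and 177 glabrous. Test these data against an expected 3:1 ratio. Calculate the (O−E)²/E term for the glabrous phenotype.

The 3:1 ratio has 4 parts, so with N = 612 the expected counts are:
  trichome-bearing: 612 × 3/4 = 459
  glabrous: 612 × 1/4 = 153
Contribution of glabrous: (177 − 153)² / 153 = 3.7647

3.765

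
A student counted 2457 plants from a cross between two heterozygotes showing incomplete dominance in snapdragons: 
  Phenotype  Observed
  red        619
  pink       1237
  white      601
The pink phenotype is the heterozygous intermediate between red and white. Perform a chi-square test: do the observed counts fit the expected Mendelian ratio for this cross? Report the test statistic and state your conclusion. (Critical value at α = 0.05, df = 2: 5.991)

0.381; consistent

With incomplete dominance, a heterozygote × heterozygote cross gives a 1:2:1 phenotypic ratio.
Under the 1:2:1 hypothesis (Σ ratio = 4, N = 2457):
  red: 2457 × 1/4 = 614.25
  pink: 2457 × 2/4 = 1228.5
  white: 2457 × 1/4 = 614.25
χ² = Σ (O − E)² / E
  red: (619 − 614.25)² / 614.25 = 0.0367
  pink: (1237 − 1228.5)² / 1228.5 = 0.0588
  white: (601 − 614.25)² / 614.25 = 0.2858
χ² = 0.0367 + 0.0588 + 0.2858 = 0.3813 ≈ 0.381
Degrees of freedom = 3 − 1 = 2; critical value at α = 0.05 is 5.991.
Since 0.381 < 5.991, we fail to reject the null hypothesis — the data are consistent with the 1:2:1 ratio.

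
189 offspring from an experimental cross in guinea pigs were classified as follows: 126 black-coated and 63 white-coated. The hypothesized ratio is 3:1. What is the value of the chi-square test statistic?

7.000

Total ratio parts = 4. Expected numbers out of 189:
  black-coated: 189 × 3/4 = 141.75
  white-coated: 189 × 1/4 = 47.25
χ² = Σ (O − E)² / E
  black-coated: (126 − 141.75)² / 141.75 = 1.7500
  white-coated: (63 − 47.25)² / 47.25 = 5.2500
χ² = 1.7500 + 5.2500 = 7.000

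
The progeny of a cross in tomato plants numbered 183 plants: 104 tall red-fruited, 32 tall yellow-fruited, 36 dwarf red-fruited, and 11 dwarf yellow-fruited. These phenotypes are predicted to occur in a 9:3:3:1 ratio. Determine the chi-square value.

The 9:3:3:1 ratio has 16 parts, so with N = 183 the expected counts are:
  tall red-fruited: 183 × 9/16 = 102.9375
  tall yellow-fruited: 183 × 3/16 = 34.3125
  dwarf red-fruited: 183 × 3/16 = 34.3125
  dwarf yellow-fruited: 183 × 1/16 = 11.4375
χ² = Σ (O − E)² / E
  tall red-fruited: (104 − 102.9375)² / 102.9375 = 0.0110
  tall yellow-fruited: (32 − 34.3125)² / 34.3125 = 0.1559
  dwarf red-fruited: (36 − 34.3125)² / 34.3125 = 0.0830
  dwarf yellow-fruited: (11 − 11.4375)² / 11.4375 = 0.0167
χ² = 0.0110 + 0.1559 + 0.0830 + 0.0167 = 0.2666 ≈ 0.267

0.267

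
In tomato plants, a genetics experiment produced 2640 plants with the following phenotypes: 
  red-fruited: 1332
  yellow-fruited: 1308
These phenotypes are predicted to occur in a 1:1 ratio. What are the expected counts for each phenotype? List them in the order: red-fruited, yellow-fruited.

1320, 1320

Under the 1:1 hypothesis (Σ ratio = 2, N = 2640):
  red-fruited: 2640 × 1/2 = 1320
  yellow-fruited: 2640 × 1/2 = 1320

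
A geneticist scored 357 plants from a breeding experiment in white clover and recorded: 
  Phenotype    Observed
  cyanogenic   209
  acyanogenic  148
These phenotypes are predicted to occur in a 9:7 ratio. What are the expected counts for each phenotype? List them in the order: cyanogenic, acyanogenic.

200.8125, 156.1875

The 9:7 ratio has 16 parts, so with N = 357 the expected counts are:
  cyanogenic: 357 × 9/16 = 200.8125
  acyanogenic: 357 × 7/16 = 156.1875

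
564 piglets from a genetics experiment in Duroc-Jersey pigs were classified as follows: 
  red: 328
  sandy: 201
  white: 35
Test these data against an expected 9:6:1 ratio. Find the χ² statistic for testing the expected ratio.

Under the 9:6:1 hypothesis (Σ ratio = 16, N = 564):
  red: 564 × 9/16 = 317.25
  sandy: 564 × 6/16 = 211.5
  white: 564 × 1/16 = 35.25
χ² = Σ (O − E)² / E
  red: (328 − 317.25)² / 317.25 = 0.3643
  sandy: (201 − 211.5)² / 211.5 = 0.5213
  white: (35 − 35.25)² / 35.25 = 0.0018
χ² = 0.3643 + 0.5213 + 0.0018 = 0.8874 ≈ 0.887

0.887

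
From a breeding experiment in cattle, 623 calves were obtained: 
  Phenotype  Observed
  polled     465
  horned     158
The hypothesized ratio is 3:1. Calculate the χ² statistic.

Under the 3:1 hypothesis (Σ ratio = 4, N = 623):
  polled: 623 × 3/4 = 467.25
  horned: 623 × 1/4 = 155.75
χ² = Σ (O − E)² / E
  polled: (465 − 467.25)² / 467.25 = 0.0108
  horned: (158 − 155.75)² / 155.75 = 0.0325
χ² = 0.0108 + 0.0325 = 0.0433 ≈ 0.043

0.043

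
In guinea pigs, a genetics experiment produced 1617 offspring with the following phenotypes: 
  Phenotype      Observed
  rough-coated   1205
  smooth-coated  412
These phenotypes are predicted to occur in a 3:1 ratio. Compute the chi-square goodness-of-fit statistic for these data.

0.198

Expected counts for N = 1617 under a 3:1 ratio (total parts = 4):
  rough-coated: 1617 × 3/4 = 1212.75
  smooth-coated: 1617 × 1/4 = 404.25
χ² = Σ (O − E)² / E
  rough-coated: (1205 − 1212.75)² / 1212.75 = 0.0495
  smooth-coated: (412 − 404.25)² / 404.25 = 0.1486
χ² = 0.0495 + 0.1486 = 0.1981 ≈ 0.198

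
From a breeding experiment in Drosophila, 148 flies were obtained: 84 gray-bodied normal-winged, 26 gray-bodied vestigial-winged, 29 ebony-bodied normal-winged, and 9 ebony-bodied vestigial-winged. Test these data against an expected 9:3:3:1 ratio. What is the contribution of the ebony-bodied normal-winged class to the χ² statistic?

0.056

The 9:3:3:1 ratio has 16 parts, so with N = 148 the expected counts are:
  gray-bodied normal-winged: 148 × 9/16 = 83.25
  gray-bodied vestigial-winged: 148 × 3/16 = 27.75
  ebony-bodied normal-winged: 148 × 3/16 = 27.75
  ebony-bodied vestigial-winged: 148 × 1/16 = 9.25
Contribution of ebony-bodied normal-winged: (29 − 27.75)² / 27.75 = 0.0563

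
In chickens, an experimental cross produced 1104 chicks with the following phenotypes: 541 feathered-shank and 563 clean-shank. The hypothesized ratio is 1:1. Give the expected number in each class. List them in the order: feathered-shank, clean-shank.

552, 552

Under the 1:1 hypothesis (Σ ratio = 2, N = 1104):
  feathered-shank: 1104 × 1/2 = 552
  clean-shank: 1104 × 1/2 = 552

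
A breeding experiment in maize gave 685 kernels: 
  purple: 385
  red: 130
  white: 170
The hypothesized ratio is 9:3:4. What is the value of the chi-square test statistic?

0.028

Under the 9:3:4 hypothesis (Σ ratio = 16, N = 685):
  purple: 685 × 9/16 = 385.3125
  red: 685 × 3/16 = 128.4375
  white: 685 × 4/16 = 171.25
χ² = Σ (O − E)² / E
  purple: (385 − 385.3125)² / 385.3125 = 0.0003
  red: (130 − 128.4375)² / 128.4375 = 0.0190
  white: (170 − 171.25)² / 171.25 = 0.0091
χ² = 0.0003 + 0.0190 + 0.0091 = 0.0284 ≈ 0.028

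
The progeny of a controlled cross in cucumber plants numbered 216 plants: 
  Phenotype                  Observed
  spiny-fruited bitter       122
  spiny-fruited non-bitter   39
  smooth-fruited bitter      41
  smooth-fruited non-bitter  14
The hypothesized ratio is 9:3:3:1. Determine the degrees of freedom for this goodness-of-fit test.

3

A goodness-of-fit test with 4 phenotype classes has df = 4 − 1 = 3.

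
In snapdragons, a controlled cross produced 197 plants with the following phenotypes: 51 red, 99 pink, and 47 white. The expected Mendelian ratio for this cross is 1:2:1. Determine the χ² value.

0.168

Under the 1:2:1 hypothesis (Σ ratio = 4, N = 197):
  red: 197 × 1/4 = 49.25
  pink: 197 × 2/4 = 98.5
  white: 197 × 1/4 = 49.25
χ² = Σ (O − E)² / E
  red: (51 − 49.25)² / 49.25 = 0.0622
  pink: (99 − 98.5)² / 98.5 = 0.0025
  white: (47 − 49.25)² / 49.25 = 0.1028
χ² = 0.0622 + 0.0025 + 0.1028 = 0.1675 ≈ 0.168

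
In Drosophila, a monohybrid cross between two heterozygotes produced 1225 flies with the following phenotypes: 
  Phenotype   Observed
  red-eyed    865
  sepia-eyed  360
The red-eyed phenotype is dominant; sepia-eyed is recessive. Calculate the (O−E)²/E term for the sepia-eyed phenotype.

9.434

For a monohybrid cross between heterozygotes with complete dominance, the expected phenotypic ratio is 3:1.
The 3:1 ratio has 4 parts, so with N = 1225 the expected counts are:
  red-eyed: 1225 × 3/4 = 918.75
  sepia-eyed: 1225 × 1/4 = 306.25
Contribution of sepia-eyed: (360 − 306.25)² / 306.25 = 9.4337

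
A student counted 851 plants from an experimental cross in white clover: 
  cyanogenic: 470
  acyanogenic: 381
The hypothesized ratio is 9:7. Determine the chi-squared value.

Expected counts for N = 851 under a 9:7 ratio (total parts = 16):
  cyanogenic: 851 × 9/16 = 478.6875
  acyanogenic: 851 × 7/16 = 372.3125
χ² = Σ (O − E)² / E
  cyanogenic: (470 − 478.6875)² / 478.6875 = 0.1577
  acyanogenic: (381 − 372.3125)² / 372.3125 = 0.2027
χ² = 0.1577 + 0.2027 = 0.3604 ≈ 0.360

0.360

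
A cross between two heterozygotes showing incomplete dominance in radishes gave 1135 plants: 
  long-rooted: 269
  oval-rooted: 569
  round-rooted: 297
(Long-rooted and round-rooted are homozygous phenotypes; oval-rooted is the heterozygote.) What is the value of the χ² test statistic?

1.389

With incomplete dominance, a heterozygote × heterozygote cross gives a 1:2:1 phenotypic ratio.
Under the 1:2:1 hypothesis (Σ ratio = 4, N = 1135):
  long-rooted: 1135 × 1/4 = 283.75
  oval-rooted: 1135 × 2/4 = 567.5
  round-rooted: 1135 × 1/4 = 283.75
χ² = Σ (O − E)² / E
  long-rooted: (269 − 283.75)² / 283.75 = 0.7667
  oval-rooted: (569 − 567.5)² / 567.5 = 0.0040
  round-rooted: (297 − 283.75)² / 283.75 = 0.6187
χ² = 0.7667 + 0.0040 + 0.6187 = 1.3894 ≈ 1.389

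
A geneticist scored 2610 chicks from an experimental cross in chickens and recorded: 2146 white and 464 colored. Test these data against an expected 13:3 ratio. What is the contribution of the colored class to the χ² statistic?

1.316

The 13:3 ratio has 16 parts, so with N = 2610 the expected counts are:
  white: 2610 × 13/16 = 2120.625
  colored: 2610 × 3/16 = 489.375
Contribution of colored: (464 − 489.375)² / 489.375 = 1.3157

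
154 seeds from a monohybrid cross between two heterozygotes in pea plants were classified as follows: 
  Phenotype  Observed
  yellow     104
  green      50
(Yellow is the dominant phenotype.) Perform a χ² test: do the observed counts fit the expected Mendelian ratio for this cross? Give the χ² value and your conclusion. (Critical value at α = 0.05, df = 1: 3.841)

For a monohybrid cross between heterozygotes with complete dominance, the expected phenotypic ratio is 3:1.
The 3:1 ratio has 4 parts, so with N = 154 the expected counts are:
  yellow: 154 × 3/4 = 115.5
  green: 154 × 1/4 = 38.5
χ² = Σ (O − E)² / E
  yellow: (104 − 115.5)² / 115.5 = 1.1450
  green: (50 − 38.5)² / 38.5 = 3.4351
χ² = 1.1450 + 3.4351 = 4.5801 ≈ 4.580
Degrees of freedom = 2 − 1 = 1; critical value at α = 0.05 is 3.841.
Since 4.580 > 3.841, we reject the null hypothesis — the data do not fit the 3:1 ratio.

4.580; not consistent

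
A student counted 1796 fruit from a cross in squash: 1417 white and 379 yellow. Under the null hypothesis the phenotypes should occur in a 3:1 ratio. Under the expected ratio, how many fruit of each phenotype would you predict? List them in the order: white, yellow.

Under the 3:1 hypothesis (Σ ratio = 4, N = 1796):
  white: 1796 × 3/4 = 1347
  yellow: 1796 × 1/4 = 449

1347, 449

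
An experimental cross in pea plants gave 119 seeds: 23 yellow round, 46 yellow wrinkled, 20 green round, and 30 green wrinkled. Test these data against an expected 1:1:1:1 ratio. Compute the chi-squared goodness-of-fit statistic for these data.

Under the 1:1:1:1 hypothesis (Σ ratio = 4, N = 119):
  yellow round: 119 × 1/4 = 29.75
  yellow wrinkled: 119 × 1/4 = 29.75
  green round: 119 × 1/4 = 29.75
  green wrinkled: 119 × 1/4 = 29.75
χ² = Σ (O − E)² / E
  yellow round: (23 − 29.75)² / 29.75 = 1.5315
  yellow wrinkled: (46 − 29.75)² / 29.75 = 8.8761
  green round: (20 − 29.75)² / 29.75 = 3.1954
  green wrinkled: (30 − 29.75)² / 29.75 = 0.0021
χ² = 1.5315 + 8.8761 + 3.1954 + 0.0021 = 13.6051 ≈ 13.605

13.605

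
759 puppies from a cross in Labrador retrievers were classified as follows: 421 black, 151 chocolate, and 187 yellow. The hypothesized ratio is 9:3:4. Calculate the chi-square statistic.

The 9:3:4 ratio has 16 parts, so with N = 759 the expected counts are:
  black: 759 × 9/16 = 426.9375
  chocolate: 759 × 3/16 = 142.3125
  yellow: 759 × 4/16 = 189.75
χ² = Σ (O − E)² / E
  black: (421 − 426.9375)² / 426.9375 = 0.0826
  chocolate: (151 − 142.3125)² / 142.3125 = 0.5303
  yellow: (187 − 189.75)² / 189.75 = 0.0399
χ² = 0.0826 + 0.5303 + 0.0399 = 0.6528 ≈ 0.653

0.653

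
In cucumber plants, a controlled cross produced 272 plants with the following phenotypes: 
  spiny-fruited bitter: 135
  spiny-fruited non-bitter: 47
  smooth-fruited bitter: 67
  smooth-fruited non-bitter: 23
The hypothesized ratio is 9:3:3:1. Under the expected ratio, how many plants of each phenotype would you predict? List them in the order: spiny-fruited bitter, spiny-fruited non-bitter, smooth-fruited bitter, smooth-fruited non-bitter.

153, 51, 51, 17

Under the 9:3:3:1 hypothesis (Σ ratio = 16, N = 272):
  spiny-fruited bitter: 272 × 9/16 = 153
  spiny-fruited non-bitter: 272 × 3/16 = 51
  smooth-fruited bitter: 272 × 3/16 = 51
  smooth-fruited non-bitter: 272 × 1/16 = 17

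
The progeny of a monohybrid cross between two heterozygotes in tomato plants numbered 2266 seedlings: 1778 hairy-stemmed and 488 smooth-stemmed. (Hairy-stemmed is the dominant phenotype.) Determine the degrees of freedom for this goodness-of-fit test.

For a monohybrid cross between heterozygotes with complete dominance, the expected phenotypic ratio is 3:1.
A goodness-of-fit test with 2 phenotype classes has df = 2 − 1 = 1.

1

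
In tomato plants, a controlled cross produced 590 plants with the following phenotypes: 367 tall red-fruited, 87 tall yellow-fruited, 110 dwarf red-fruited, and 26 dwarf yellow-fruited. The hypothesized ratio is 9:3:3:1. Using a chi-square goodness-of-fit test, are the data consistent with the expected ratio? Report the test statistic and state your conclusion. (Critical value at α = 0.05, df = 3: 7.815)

Under the 9:3:3:1 hypothesis (Σ ratio = 16, N = 590):
  tall red-fruited: 590 × 9/16 = 331.875
  tall yellow-fruited: 590 × 3/16 = 110.625
  dwarf red-fruited: 590 × 3/16 = 110.625
  dwarf yellow-fruited: 590 × 1/16 = 36.875
χ² = Σ (O − E)² / E
  tall red-fruited: (367 − 331.875)² / 331.875 = 3.7176
  tall yellow-fruited: (87 − 110.625)² / 110.625 = 5.0453
  dwarf red-fruited: (110 − 110.625)² / 110.625 = 0.0035
  dwarf yellow-fruited: (26 − 36.875)² / 36.875 = 3.2072
χ² = 3.7176 + 5.0453 + 0.0035 + 3.2072 = 11.9736 ≈ 11.974
Degrees of freedom = 4 − 1 = 3; critical value at α = 0.05 is 7.815.
Since 11.974 > 7.815, we reject the null hypothesis — the data do not fit the 9:3:3:1 ratio.

11.974; not consistent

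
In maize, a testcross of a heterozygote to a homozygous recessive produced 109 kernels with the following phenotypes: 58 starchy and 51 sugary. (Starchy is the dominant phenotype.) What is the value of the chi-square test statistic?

0.450

A testcross of a heterozygote (Aa × aa) gives a 1:1 phenotypic ratio.
Expected counts for N = 109 under a 1:1 ratio (total parts = 2):
  starchy: 109 × 1/2 = 54.5
  sugary: 109 × 1/2 = 54.5
χ² = Σ (O − E)² / E
  starchy: (58 − 54.5)² / 54.5 = 0.2248
  sugary: (51 − 54.5)² / 54.5 = 0.2248
χ² = 0.2248 + 0.2248 = 0.4496 ≈ 0.450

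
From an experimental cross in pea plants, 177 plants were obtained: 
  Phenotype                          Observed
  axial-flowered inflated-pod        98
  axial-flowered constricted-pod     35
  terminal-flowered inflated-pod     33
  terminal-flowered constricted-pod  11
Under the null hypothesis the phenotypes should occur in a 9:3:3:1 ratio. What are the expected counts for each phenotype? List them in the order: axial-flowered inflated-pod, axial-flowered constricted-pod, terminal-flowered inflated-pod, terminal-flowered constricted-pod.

The 9:3:3:1 ratio has 16 parts, so with N = 177 the expected counts are:
  axial-flowered inflated-pod: 177 × 9/16 = 99.5625
  axial-flowered constricted-pod: 177 × 3/16 = 33.1875
  terminal-flowered inflated-pod: 177 × 3/16 = 33.1875
  terminal-flowered constricted-pod: 177 × 1/16 = 11.0625

99.5625, 33.1875, 33.1875, 11.0625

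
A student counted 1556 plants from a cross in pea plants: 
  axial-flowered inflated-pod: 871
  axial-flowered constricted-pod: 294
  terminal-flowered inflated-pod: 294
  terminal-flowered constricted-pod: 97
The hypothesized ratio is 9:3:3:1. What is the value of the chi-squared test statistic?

Total ratio parts = 16. Expected numbers out of 1556:
  axial-flowered inflated-pod: 1556 × 9/16 = 875.25
  axial-flowered constricted-pod: 1556 × 3/16 = 291.75
  terminal-flowered inflated-pod: 1556 × 3/16 = 291.75
  terminal-flowered constricted-pod: 1556 × 1/16 = 97.25
χ² = Σ (O − E)² / E
  axial-flowered inflated-pod: (871 − 875.25)² / 875.25 = 0.0206
  axial-flowered constricted-pod: (294 − 291.75)² / 291.75 = 0.0174
  terminal-flowered inflated-pod: (294 − 291.75)² / 291.75 = 0.0174
  terminal-flowered constricted-pod: (97 − 97.25)² / 97.25 = 0.0006
χ² = 0.0206 + 0.0174 + 0.0174 + 0.0006 = 0.056

0.056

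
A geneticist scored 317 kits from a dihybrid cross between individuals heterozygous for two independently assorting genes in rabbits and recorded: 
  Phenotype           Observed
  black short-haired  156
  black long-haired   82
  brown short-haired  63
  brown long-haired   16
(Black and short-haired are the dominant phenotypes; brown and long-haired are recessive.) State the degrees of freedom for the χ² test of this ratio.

A dihybrid F₂ with independent assortment and complete dominance at both loci gives a 9:3:3:1 phenotypic ratio.
A goodness-of-fit test with 4 phenotype classes has df = 4 − 1 = 3.

3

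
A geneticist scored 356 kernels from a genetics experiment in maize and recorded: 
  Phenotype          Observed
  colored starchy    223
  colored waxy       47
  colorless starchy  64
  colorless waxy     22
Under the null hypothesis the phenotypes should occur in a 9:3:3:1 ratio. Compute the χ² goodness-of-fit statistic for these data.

The 9:3:3:1 ratio has 16 parts, so with N = 356 the expected counts are:
  colored starchy: 356 × 9/16 = 200.25
  colored waxy: 356 × 3/16 = 66.75
  colorless starchy: 356 × 3/16 = 66.75
  colorless waxy: 356 × 1/16 = 22.25
χ² = Σ (O − E)² / E
  colored starchy: (223 − 200.25)² / 200.25 = 2.5846
  colored waxy: (47 − 66.75)² / 66.75 = 5.8436
  colorless starchy: (64 − 66.75)² / 66.75 = 0.1133
  colorless waxy: (22 − 22.25)² / 22.25 = 0.0028
χ² = 2.5846 + 5.8436 + 0.1133 + 0.0028 = 8.5443 ≈ 8.544

8.544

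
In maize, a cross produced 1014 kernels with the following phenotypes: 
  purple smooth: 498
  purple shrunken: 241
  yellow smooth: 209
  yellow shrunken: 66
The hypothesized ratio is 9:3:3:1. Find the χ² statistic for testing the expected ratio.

24.780

Expected counts for N = 1014 under a 9:3:3:1 ratio (total parts = 16):
  purple smooth: 1014 × 9/16 = 570.375
  purple shrunken: 1014 × 3/16 = 190.125
  yellow smooth: 1014 × 3/16 = 190.125
  yellow shrunken: 1014 × 1/16 = 63.375
χ² = Σ (O − E)² / E
  purple smooth: (498 − 570.375)² / 570.375 = 9.1837
  purple shrunken: (241 − 190.125)² / 190.125 = 13.6135
  yellow smooth: (209 − 190.125)² / 190.125 = 1.8738
  yellow shrunken: (66 − 63.375)² / 63.375 = 0.1087
χ² = 9.1837 + 13.6135 + 1.8738 + 0.1087 = 24.7797 ≈ 24.780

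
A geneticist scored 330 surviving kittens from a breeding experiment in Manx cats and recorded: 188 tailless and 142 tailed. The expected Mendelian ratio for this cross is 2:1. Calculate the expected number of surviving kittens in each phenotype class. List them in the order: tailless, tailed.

220, 110

The 2:1 ratio has 3 parts, so with N = 330 the expected counts are:
  tailless: 330 × 2/3 = 220
  tailed: 330 × 1/3 = 110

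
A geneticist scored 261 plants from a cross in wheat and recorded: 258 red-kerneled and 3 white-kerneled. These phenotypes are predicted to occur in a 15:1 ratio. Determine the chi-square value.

Total ratio parts = 16. Expected numbers out of 261:
  red-kerneled: 261 × 15/16 = 244.6875
  white-kerneled: 261 × 1/16 = 16.3125
χ² = Σ (O − E)² / E
  red-kerneled: (258 − 244.6875)² / 244.6875 = 0.7243
  white-kerneled: (3 − 16.3125)² / 16.3125 = 10.8642
χ² = 0.7243 + 10.8642 = 11.5885 ≈ 11.589

11.589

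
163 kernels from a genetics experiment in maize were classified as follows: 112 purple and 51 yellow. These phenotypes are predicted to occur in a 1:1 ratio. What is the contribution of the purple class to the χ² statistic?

Total ratio parts = 2. Expected numbers out of 163:
  purple: 163 × 1/2 = 81.5
  yellow: 163 × 1/2 = 81.5
Contribution of purple: (112 − 81.5)² / 81.5 = 11.4141

11.414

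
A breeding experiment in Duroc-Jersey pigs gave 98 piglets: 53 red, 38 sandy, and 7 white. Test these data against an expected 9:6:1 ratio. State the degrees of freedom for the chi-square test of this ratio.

2

A goodness-of-fit test with 3 phenotype classes has df = 3 − 1 = 2.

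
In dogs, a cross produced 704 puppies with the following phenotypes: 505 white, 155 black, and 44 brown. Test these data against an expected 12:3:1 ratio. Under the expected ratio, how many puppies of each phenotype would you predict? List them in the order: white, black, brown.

The 12:3:1 ratio has 16 parts, so with N = 704 the expected counts are:
  white: 704 × 12/16 = 528
  black: 704 × 3/16 = 132
  brown: 704 × 1/16 = 44

528, 132, 44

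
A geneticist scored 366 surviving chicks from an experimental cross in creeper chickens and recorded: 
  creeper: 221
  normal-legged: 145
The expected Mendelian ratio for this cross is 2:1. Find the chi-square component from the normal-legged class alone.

4.336

Total ratio parts = 3. Expected numbers out of 366:
  creeper: 366 × 2/3 = 244
  normal-legged: 366 × 1/3 = 122
Contribution of normal-legged: (145 − 122)² / 122 = 4.3361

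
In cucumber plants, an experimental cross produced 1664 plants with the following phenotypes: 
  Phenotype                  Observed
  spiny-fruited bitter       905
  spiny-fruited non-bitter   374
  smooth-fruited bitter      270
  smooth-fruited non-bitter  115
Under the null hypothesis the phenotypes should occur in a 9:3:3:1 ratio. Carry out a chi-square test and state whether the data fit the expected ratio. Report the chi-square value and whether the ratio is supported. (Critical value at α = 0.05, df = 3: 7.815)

20.165; not consistent

Total ratio parts = 16. Expected numbers out of 1664:
  spiny-fruited bitter: 1664 × 9/16 = 936
  spiny-fruited non-bitter: 1664 × 3/16 = 312
  smooth-fruited bitter: 1664 × 3/16 = 312
  smooth-fruited non-bitter: 1664 × 1/16 = 104
χ² = Σ (O − E)² / E
  spiny-fruited bitter: (905 − 936)² / 936 = 1.0267
  spiny-fruited non-bitter: (374 − 312)² / 312 = 12.3205
  smooth-fruited bitter: (270 − 312)² / 312 = 5.6538
  smooth-fruited non-bitter: (115 − 104)² / 104 = 1.1635
χ² = 1.0267 + 12.3205 + 5.6538 + 1.1635 = 20.1645 ≈ 20.165
Degrees of freedom = 4 − 1 = 3; critical value at α = 0.05 is 7.815.
Since 20.165 > 7.815, we reject the null hypothesis — the data do not fit the 9:3:3:1 ratio.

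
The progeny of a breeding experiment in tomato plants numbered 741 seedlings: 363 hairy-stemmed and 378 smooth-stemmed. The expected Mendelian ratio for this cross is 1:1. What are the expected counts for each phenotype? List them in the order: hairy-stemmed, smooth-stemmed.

Total ratio parts = 2. Expected numbers out of 741:
  hairy-stemmed: 741 × 1/2 = 370.5
  smooth-stemmed: 741 × 1/2 = 370.5

370.5, 370.5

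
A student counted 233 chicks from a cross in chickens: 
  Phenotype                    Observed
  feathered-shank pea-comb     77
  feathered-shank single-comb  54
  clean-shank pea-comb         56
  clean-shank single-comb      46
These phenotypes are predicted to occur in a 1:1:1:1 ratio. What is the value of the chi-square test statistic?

9.009

Expected counts for N = 233 under a 1:1:1:1 ratio (total parts = 4):
  feathered-shank pea-comb: 233 × 1/4 = 58.25
  feathered-shank single-comb: 233 × 1/4 = 58.25
  clean-shank pea-comb: 233 × 1/4 = 58.25
  clean-shank single-comb: 233 × 1/4 = 58.25
χ² = Σ (O − E)² / E
  feathered-shank pea-comb: (77 − 58.25)² / 58.25 = 6.0354
  feathered-shank single-comb: (54 − 58.25)² / 58.25 = 0.3101
  clean-shank pea-comb: (56 − 58.25)² / 58.25 = 0.0869
  clean-shank single-comb: (46 − 58.25)² / 58.25 = 2.5762
χ² = 6.0354 + 0.3101 + 0.0869 + 2.5762 = 9.0086 ≈ 9.009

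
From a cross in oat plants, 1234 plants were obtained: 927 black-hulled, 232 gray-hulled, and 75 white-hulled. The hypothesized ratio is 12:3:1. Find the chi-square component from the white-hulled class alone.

0.059

The 12:3:1 ratio has 16 parts, so with N = 1234 the expected counts are:
  black-hulled: 1234 × 12/16 = 925.5
  gray-hulled: 1234 × 3/16 = 231.375
  white-hulled: 1234 × 1/16 = 77.125
Contribution of white-hulled: (75 − 77.125)² / 77.125 = 0.0585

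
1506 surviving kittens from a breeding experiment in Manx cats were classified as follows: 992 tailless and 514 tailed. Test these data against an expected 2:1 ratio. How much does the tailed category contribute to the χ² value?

Expected counts for N = 1506 under a 2:1 ratio (total parts = 3):
  tailless: 1506 × 2/3 = 1004
  tailed: 1506 × 1/3 = 502
Contribution of tailed: (514 − 502)² / 502 = 0.2869

0.287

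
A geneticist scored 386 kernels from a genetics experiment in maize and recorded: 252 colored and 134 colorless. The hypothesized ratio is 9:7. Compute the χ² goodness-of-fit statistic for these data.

Total ratio parts = 16. Expected numbers out of 386:
  colored: 386 × 9/16 = 217.125
  colorless: 386 × 7/16 = 168.875
χ² = Σ (O − E)² / E
  colored: (252 − 217.125)² / 217.125 = 5.6017
  colorless: (134 − 168.875)² / 168.875 = 7.2022
χ² = 5.6017 + 7.2022 = 12.8039 ≈ 12.804

12.804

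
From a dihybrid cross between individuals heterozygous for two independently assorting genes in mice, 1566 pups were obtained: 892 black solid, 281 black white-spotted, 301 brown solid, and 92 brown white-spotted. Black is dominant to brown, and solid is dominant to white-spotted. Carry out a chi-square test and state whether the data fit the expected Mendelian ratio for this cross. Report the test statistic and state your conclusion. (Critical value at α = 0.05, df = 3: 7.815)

1.221; consistent

A dihybrid F₂ with independent assortment and complete dominance at both loci gives a 9:3:3:1 phenotypic ratio.
Under the 9:3:3:1 hypothesis (Σ ratio = 16, N = 1566):
  black solid: 1566 × 9/16 = 880.875
  black white-spotted: 1566 × 3/16 = 293.625
  brown solid: 1566 × 3/16 = 293.625
  brown white-spotted: 1566 × 1/16 = 97.875
χ² = Σ (O − E)² / E
  black solid: (892 − 880.875)² / 880.875 = 0.1405
  black white-spotted: (281 − 293.625)² / 293.625 = 0.5428
  brown solid: (301 − 293.625)² / 293.625 = 0.1852
  brown white-spotted: (92 − 97.875)² / 97.875 = 0.3527
χ² = 0.1405 + 0.5428 + 0.1852 + 0.3527 = 1.2212 ≈ 1.221
Degrees of freedom = 4 − 1 = 3; critical value at α = 0.05 is 7.815.
Since 1.221 < 7.815, we fail to reject the null hypothesis — the data are consistent with the 9:3:3:1 ratio.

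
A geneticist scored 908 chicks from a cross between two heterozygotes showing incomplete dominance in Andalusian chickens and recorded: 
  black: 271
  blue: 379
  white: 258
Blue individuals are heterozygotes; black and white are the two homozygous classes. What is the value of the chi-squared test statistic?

25.152

With incomplete dominance, a heterozygote × heterozygote cross gives a 1:2:1 phenotypic ratio.
Total ratio parts = 4. Expected numbers out of 908:
  black: 908 × 1/4 = 227
  blue: 908 × 2/4 = 454
  white: 908 × 1/4 = 227
χ² = Σ (O − E)² / E
  black: (271 − 227)² / 227 = 8.5286
  blue: (379 − 454)² / 454 = 12.3899
  white: (258 − 227)² / 227 = 4.2335
χ² = 8.5286 + 12.3899 + 4.2335 = 25.152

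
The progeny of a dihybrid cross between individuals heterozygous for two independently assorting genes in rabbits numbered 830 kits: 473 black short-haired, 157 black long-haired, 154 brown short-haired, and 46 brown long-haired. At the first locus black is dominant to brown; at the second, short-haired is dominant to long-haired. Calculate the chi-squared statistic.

0.775

A dihybrid F₂ with independent assortment and complete dominance at both loci gives a 9:3:3:1 phenotypic ratio.
Expected counts for N = 830 under a 9:3:3:1 ratio (total parts = 16):
  black short-haired: 830 × 9/16 = 466.875
  black long-haired: 830 × 3/16 = 155.625
  brown short-haired: 830 × 3/16 = 155.625
  brown long-haired: 830 × 1/16 = 51.875
χ² = Σ (O − E)² / E
  black short-haired: (473 − 466.875)² / 466.875 = 0.0804
  black long-haired: (157 − 155.625)² / 155.625 = 0.0121
  brown short-haired: (154 − 155.625)² / 155.625 = 0.0170
  brown long-haired: (46 − 51.875)² / 51.875 = 0.6654
χ² = 0.0804 + 0.0121 + 0.0170 + 0.6654 = 0.7749 ≈ 0.775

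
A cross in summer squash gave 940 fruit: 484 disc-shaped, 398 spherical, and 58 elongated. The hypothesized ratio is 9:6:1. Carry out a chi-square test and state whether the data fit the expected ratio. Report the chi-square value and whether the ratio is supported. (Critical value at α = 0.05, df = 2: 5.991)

9.670; not consistent

Expected counts for N = 940 under a 9:6:1 ratio (total parts = 16):
  disc-shaped: 940 × 9/16 = 528.75
  spherical: 940 × 6/16 = 352.5
  elongated: 940 × 1/16 = 58.75
χ² = Σ (O − E)² / E
  disc-shaped: (484 − 528.75)² / 528.75 = 3.7874
  spherical: (398 − 352.5)² / 352.5 = 5.8730
  elongated: (58 − 58.75)² / 58.75 = 0.0096
χ² = 3.7874 + 5.8730 + 0.0096 = 9.670
Degrees of freedom = 3 − 1 = 2; critical value at α = 0.05 is 5.991.
Since 9.670 > 5.991, we reject the null hypothesis — the data do not fit the 9:6:1 ratio.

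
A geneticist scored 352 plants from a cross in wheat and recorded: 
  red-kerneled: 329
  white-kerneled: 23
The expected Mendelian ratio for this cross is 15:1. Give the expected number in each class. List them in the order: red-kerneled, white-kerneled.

330, 22

Under the 15:1 hypothesis (Σ ratio = 16, N = 352):
  red-kerneled: 352 × 15/16 = 330
  white-kerneled: 352 × 1/16 = 22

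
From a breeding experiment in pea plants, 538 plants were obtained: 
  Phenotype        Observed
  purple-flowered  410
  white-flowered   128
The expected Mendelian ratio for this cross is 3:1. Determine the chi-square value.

Total ratio parts = 4. Expected numbers out of 538:
  purple-flowered: 538 × 3/4 = 403.5
  white-flowered: 538 × 1/4 = 134.5
χ² = Σ (O − E)² / E
  purple-flowered: (410 − 403.5)² / 403.5 = 0.1047
  white-flowered: (128 − 134.5)² / 134.5 = 0.3141
χ² = 0.1047 + 0.3141 = 0.4188 ≈ 0.419

0.419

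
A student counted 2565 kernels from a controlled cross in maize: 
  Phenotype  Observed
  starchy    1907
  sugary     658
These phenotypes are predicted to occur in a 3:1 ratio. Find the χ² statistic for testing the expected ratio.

0.583

The 3:1 ratio has 4 parts, so with N = 2565 the expected counts are:
  starchy: 2565 × 3/4 = 1923.75
  sugary: 2565 × 1/4 = 641.25
χ² = Σ (O − E)² / E
  starchy: (1907 − 1923.75)² / 1923.75 = 0.1458
  sugary: (658 − 641.25)² / 641.25 = 0.4375
χ² = 0.1458 + 0.4375 = 0.5833 ≈ 0.583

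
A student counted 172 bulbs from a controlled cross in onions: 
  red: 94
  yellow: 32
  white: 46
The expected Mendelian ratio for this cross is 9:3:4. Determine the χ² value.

The 9:3:4 ratio has 16 parts, so with N = 172 the expected counts are:
  red: 172 × 9/16 = 96.75
  yellow: 172 × 3/16 = 32.25
  white: 172 × 4/16 = 43
χ² = Σ (O − E)² / E
  red: (94 − 96.75)² / 96.75 = 0.0782
  yellow: (32 − 32.25)² / 32.25 = 0.0019
  white: (46 − 43)² / 43 = 0.2093
χ² = 0.0782 + 0.0019 + 0.2093 = 0.2894 ≈ 0.289

0.289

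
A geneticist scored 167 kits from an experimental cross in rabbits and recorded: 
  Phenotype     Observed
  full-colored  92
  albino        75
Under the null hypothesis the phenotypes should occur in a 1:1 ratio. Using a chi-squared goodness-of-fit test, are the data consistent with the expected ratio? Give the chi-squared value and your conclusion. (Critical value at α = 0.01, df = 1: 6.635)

1.731; consistent

Under the 1:1 hypothesis (Σ ratio = 2, N = 167):
  full-colored: 167 × 1/2 = 83.5
  albino: 167 × 1/2 = 83.5
χ² = Σ (O − E)² / E
  full-colored: (92 − 83.5)² / 83.5 = 0.8653
  albino: (75 − 83.5)² / 83.5 = 0.8653
χ² = 0.8653 + 0.8653 = 1.7306 ≈ 1.731
Degrees of freedom = 2 − 1 = 1; critical value at α = 0.01 is 6.635.
Since 1.731 < 6.635, we fail to reject the null hypothesis — the data are consistent with the 1:1 ratio.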